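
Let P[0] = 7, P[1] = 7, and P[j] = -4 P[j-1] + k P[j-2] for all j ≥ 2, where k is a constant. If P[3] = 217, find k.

-5

P[2] = -28 + 7k
P[3] = 112 - 21k
So 112 - 21k = 217, giving k = -5.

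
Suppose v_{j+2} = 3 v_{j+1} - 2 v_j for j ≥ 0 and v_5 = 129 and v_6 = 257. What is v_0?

5

Rearranging, v_{j-2} = (v_j - 3 v_{j-1}) / -2.
v_4 = (257 - 3*129) / -2 = -130/-2 = 65
v_3 = (129 - 3*65) / -2 = -66/-2 = 33
v_2 = (65 - 3*33) / -2 = -34/-2 = 17
v_1 = (33 - 3*17) / -2 = -18/-2 = 9
v_0 = (17 - 3*9) / -2 = -10/-2 = 5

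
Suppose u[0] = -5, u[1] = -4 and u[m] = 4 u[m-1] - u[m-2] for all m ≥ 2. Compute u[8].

u[2] = 4*(-4) - (-5) = -11
u[3] = 4*(-11) - (-4) = -40
u[4] = 4*(-40) - (-11) = -149
u[5] = 4*(-149) - (-40) = -556
u[6] = 4*(-556) - (-149) = -2075
u[7] = 4*(-2075) - (-556) = -7744
u[8] = 4*(-7744) - (-2075) = -28901

-28901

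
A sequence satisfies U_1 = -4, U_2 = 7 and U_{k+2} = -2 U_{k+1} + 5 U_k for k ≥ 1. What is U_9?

U_3 = -2·7 + 5·(-4) = -34
U_4 = -2·(-34) + 5·7 = 103
U_5 = -2·103 + 5·(-34) = -376
U_6 = -2·(-376) + 5·103 = 1267
U_7 = -2·1267 + 5·(-376) = -4414
U_8 = -2·(-4414) + 5·1267 = 15163
U_9 = -2·15163 + 5·(-4414) = -52396

-52396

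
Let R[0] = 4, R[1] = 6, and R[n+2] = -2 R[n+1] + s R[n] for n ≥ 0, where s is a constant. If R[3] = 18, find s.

3

R[2] = -12 + 4s
R[3] = 24 - 2s
So 24 - 2s = 18, giving s = 3.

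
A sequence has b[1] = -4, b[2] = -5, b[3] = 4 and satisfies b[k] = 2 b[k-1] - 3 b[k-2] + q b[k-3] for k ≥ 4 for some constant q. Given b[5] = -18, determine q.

b[4] = 23 - 4q
b[5] = 34 - 13q
So 34 - 13q = -18, giving q = 4.

4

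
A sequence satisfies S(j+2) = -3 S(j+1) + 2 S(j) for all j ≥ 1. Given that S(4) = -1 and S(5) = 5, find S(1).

2

Rearranging, S(j-2) = (S(j) + 3 S(j-1)) / 2.
S(3) = (5 + 3·(-1)) / 2 = 2/2 = 1
S(2) = (-1 + 3·1) / 2 = 2/2 = 1
S(1) = (1 + 3·1) / 2 = 4/2 = 2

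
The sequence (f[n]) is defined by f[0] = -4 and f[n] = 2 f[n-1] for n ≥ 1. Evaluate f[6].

f[1] = 2*(-4) = -8
f[2] = 2*(-8) = -16
f[3] = 2*(-16) = -32
f[4] = 2*(-32) = -64
f[5] = 2*(-64) = -128
f[6] = 2*(-128) = -256

-256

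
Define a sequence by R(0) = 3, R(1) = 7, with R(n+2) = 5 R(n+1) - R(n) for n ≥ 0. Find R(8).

R(2) = 5(7) - 3 = 32
R(3) = 5(32) - 7 = 153
R(4) = 5(153) - 32 = 733
R(5) = 5(733) - 153 = 3512
R(6) = 5(3512) - 733 = 16827
R(7) = 5(16827) - 3512 = 80623
R(8) = 5(80623) - 16827 = 386288

386288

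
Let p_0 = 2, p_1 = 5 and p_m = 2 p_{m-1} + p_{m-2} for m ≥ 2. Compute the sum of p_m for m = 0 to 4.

p_2 = 2(5) + 2 = 12
p_3 = 2(12) + 5 = 29
p_4 = 2(29) + 12 = 70
Sum = 2 + 5 + 12 + 29 + 70 = 118

118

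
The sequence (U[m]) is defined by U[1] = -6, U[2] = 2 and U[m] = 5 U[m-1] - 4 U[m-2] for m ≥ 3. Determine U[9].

U[3] = 5(2) - 4(-6) = 34
U[4] = 5(34) - 4(2) = 162
U[5] = 5(162) - 4(34) = 674
U[6] = 5(674) - 4(162) = 2722
U[7] = 5(2722) - 4(674) = 10914
U[8] = 5(10914) - 4(2722) = 43682
U[9] = 5(43682) - 4(10914) = 174754

174754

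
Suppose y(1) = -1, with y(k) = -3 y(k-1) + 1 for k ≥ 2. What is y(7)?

y(2) = -3(-1) + 1 = 4
y(3) = -3(4) + 1 = -11
y(4) = -3(-11) + 1 = 34
y(5) = -3(34) + 1 = -101
y(6) = -3(-101) + 1 = 304
y(7) = -3(304) + 1 = -911

-911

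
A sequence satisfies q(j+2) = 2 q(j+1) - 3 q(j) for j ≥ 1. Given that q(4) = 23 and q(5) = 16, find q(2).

Rearranging, q(j-2) = (q(j) - 2 q(j-1)) / -3.
q(3) = (16 - 2·23) / -3 = -30/-3 = 10
q(2) = (23 - 2·10) / -3 = 3/-3 = -1

-1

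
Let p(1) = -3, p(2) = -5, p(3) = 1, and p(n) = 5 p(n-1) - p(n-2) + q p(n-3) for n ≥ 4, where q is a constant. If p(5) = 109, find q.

-3

p(4) = 10 - 3q
p(5) = 49 - 20q
So 49 - 20q = 109, giving q = -3.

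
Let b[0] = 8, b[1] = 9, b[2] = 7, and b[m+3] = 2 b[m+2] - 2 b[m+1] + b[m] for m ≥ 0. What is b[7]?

b[3] = 2*7 - 2*9 + 8 = 4
b[4] = 2*4 - 2*7 + 9 = 3
b[5] = 2*3 - 2*4 + 7 = 5
b[6] = 2*5 - 2*3 + 4 = 8
b[7] = 2*8 - 2*5 + 3 = 9

9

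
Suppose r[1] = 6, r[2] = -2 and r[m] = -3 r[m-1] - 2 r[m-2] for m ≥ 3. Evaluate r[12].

8182

r[3] = -3*(-2) - 2*6 = -6
r[4] = -3*(-6) - 2*(-2) = 22
r[5] = -3*22 - 2*(-6) = -54
r[6] = -3*(-54) - 2*22 = 118
r[7] = -3*118 - 2*(-54) = -246
r[8] = -3*(-246) - 2*118 = 502
r[9] = -3*502 - 2*(-246) = -1014
r[10] = -3*(-1014) - 2*502 = 2038
r[11] = -3*2038 - 2*(-1014) = -4086
r[12] = -3*(-4086) - 2*2038 = 8182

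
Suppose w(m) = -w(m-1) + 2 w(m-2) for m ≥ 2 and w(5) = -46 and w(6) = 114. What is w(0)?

Rearranging, w(m-2) = (w(m) + w(m-1)) / 2.
w(4) = (114 + (-46)) / 2 = 68/2 = 34
w(3) = (-46 + 34) / 2 = -12/2 = -6
w(2) = (34 + (-6)) / 2 = 28/2 = 14
w(1) = (-6 + 14) / 2 = 8/2 = 4
w(0) = (14 + 4) / 2 = 18/2 = 9

9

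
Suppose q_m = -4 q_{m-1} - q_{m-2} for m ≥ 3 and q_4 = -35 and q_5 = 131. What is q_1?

-5

Rearranging, q_{m-2} = -(q_m + 4 q_{m-1}).
q_3 = -(131 + 4(-35)) = 9
q_2 = -(-35 + 4(9)) = -1
q_1 = -(9 + 4(-1)) = -5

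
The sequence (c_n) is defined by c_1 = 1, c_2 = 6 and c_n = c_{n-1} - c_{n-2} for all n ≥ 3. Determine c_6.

-5

c_3 = 6 - 1 = 5
c_4 = 5 - 6 = -1
c_5 = (-1) - 5 = -6
c_6 = (-6) - (-1) = -5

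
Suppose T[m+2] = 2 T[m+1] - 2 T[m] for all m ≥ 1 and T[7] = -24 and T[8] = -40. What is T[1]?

-2

Rearranging, T[m-2] = (T[m] - 2 T[m-1]) / -2.
T[6] = (-40 - 2*(-24)) / -2 = 8/-2 = -4
T[5] = (-24 - 2*(-4)) / -2 = -16/-2 = 8
T[4] = (-4 - 2*8) / -2 = -20/-2 = 10
T[3] = (8 - 2*10) / -2 = -12/-2 = 6
T[2] = (10 - 2*6) / -2 = -2/-2 = 1
T[1] = (6 - 2*1) / -2 = 4/-2 = -2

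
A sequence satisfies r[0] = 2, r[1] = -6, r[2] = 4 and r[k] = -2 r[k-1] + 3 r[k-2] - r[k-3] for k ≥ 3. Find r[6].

r[3] = -2·4 + 3·(-6) - 2 = -28
r[4] = -2·(-28) + 3·4 - (-6) = 74
r[5] = -2·74 + 3·(-28) - 4 = -236
r[6] = -2·(-236) + 3·74 - (-28) = 722

722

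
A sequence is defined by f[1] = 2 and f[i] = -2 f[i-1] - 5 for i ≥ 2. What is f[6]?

-119

f[2] = -2(2) - 5 = -9
f[3] = -2(-9) - 5 = 13
f[4] = -2(13) - 5 = -31
f[5] = -2(-31) - 5 = 57
f[6] = -2(57) - 5 = -119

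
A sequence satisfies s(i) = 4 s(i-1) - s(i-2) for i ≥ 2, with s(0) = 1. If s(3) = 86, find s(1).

Let s(1) = y.
s(2) = -1 + 4y
s(3) = -4 + 15y
So -4 + 15y = 86, giving y = 6.

6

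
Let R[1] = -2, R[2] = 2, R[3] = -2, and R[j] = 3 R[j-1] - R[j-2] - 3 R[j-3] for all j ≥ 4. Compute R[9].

R[4] = 3·(-2) - 2 - 3·(-2) = -2
R[5] = 3·(-2) - (-2) - 3·2 = -10
R[6] = 3·(-10) - (-2) - 3·(-2) = -22
R[7] = 3·(-22) - (-10) - 3·(-2) = -50
R[8] = 3·(-50) - (-22) - 3·(-10) = -98
R[9] = 3·(-98) - (-50) - 3·(-22) = -178

-178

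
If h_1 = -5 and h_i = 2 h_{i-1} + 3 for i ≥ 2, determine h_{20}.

The fixed point is 3/(1 - 2) = -3, so h_i + 3 = 2(h_{i-1} + 3).
Hence h_i = -2·2^{i-1} - 3.
h_{20} = -2·2^{19} - 3 = -2·524288 - 3 = -1048579.

-1048579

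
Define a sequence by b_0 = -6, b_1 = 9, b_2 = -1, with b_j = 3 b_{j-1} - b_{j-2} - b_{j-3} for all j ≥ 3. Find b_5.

b_3 = 3(-1) - 9 - (-6) = -6
b_4 = 3(-6) - (-1) - 9 = -26
b_5 = 3(-26) - (-6) - (-1) = -71

-71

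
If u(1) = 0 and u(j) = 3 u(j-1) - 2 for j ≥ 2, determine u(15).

-4782968

The fixed point is -2/(1 - 3) = 1, so u(j) - 1 = 3(u(j-1) - 1).
Hence u(j) = -1·3^{j-1} + 1.
u(15) = -1·3^{14} + 1 = -1·4782969 + 1 = -4782968.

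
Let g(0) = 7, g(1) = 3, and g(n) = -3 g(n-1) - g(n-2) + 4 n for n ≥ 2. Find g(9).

9745

g(2) = -3(3) - 7 + 8 = -8
g(3) = -3(-8) - 3 + 12 = 33
g(4) = -3(33) - (-8) + 16 = -75
g(5) = -3(-75) - 33 + 20 = 212
g(6) = -3(212) - (-75) + 24 = -537
g(7) = -3(-537) - 212 + 28 = 1427
g(8) = -3(1427) - (-537) + 32 = -3712
g(9) = -3(-3712) - 1427 + 36 = 9745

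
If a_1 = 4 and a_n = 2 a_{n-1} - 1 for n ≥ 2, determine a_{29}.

The fixed point is -1/(1 - 2) = 1, so a_n - 1 = 2(a_{n-1} - 1).
Hence a_n = 3·2^{n-1} + 1.
a_{29} = 3·2^{28} + 1 = 3·268435456 + 1 = 805306369.

805306369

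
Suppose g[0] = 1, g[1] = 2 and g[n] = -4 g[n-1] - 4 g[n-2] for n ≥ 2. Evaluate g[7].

g[2] = -4*2 - 4*1 = -12
g[3] = -4*(-12) - 4*2 = 40
g[4] = -4*40 - 4*(-12) = -112
g[5] = -4*(-112) - 4*40 = 288
g[6] = -4*288 - 4*(-112) = -704
g[7] = -4*(-704) - 4*288 = 1664

1664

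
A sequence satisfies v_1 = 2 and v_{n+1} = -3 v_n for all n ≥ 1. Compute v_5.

v_2 = -3*2 = -6
v_3 = -3*(-6) = 18
v_4 = -3*18 = -54
v_5 = -3*(-54) = 162

162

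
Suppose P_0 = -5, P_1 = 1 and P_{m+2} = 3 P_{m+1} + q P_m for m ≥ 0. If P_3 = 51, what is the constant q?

P_2 = 3 - 5q
P_3 = 9 - 14q
So 9 - 14q = 51, giving q = -3.

-3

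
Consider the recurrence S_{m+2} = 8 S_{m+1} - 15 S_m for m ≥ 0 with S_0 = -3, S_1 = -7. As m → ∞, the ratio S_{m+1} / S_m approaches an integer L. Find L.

The characteristic equation is r^2 - 8r + 15 = 0, which factors as (r - 5)(r - 3) = 0.
So the roots are 5 and 3. Since |5| > |3| and the coefficient of 5^m is non-zero, the ratio tends to 5.

5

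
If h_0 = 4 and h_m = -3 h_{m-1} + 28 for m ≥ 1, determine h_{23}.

The fixed point is 28/(1 + 3) = 7, so h_m - 7 = -3(h_{m-1} - 7).
Hence h_m = -3·(-3)^m + 7.
h_{23} = -3·(-3)^{23} + 7 = -3·-94143178827 + 7 = 282429536488.

282429536488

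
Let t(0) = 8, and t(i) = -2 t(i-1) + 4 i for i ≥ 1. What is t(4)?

120

t(1) = -2(8) + 4 = -12
t(2) = -2(-12) + 8 = 32
t(3) = -2(32) + 12 = -52
t(4) = -2(-52) + 16 = 120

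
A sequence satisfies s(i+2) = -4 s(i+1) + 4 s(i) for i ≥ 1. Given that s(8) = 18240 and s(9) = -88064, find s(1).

4

Rearranging, s(i-2) = (s(i) + 4 s(i-1)) / 4.
s(7) = (-88064 + 4·18240) / 4 = -15104/4 = -3776
s(6) = (18240 + 4·(-3776)) / 4 = 3136/4 = 784
s(5) = (-3776 + 4·784) / 4 = -640/4 = -160
s(4) = (784 + 4·(-160)) / 4 = 144/4 = 36
s(3) = (-160 + 4·36) / 4 = -16/4 = -4
s(2) = (36 + 4·(-4)) / 4 = 20/4 = 5
s(1) = (-4 + 4·5) / 4 = 16/4 = 4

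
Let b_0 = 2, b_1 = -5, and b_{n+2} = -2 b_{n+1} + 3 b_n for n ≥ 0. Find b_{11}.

b_2 = -2·(-5) + 3·2 = 16
b_3 = -2·16 + 3·(-5) = -47
b_4 = -2·(-47) + 3·16 = 142
b_5 = -2·142 + 3·(-47) = -425
b_6 = -2·(-425) + 3·142 = 1276
b_7 = -2·1276 + 3·(-425) = -3827
b_8 = -2·(-3827) + 3·1276 = 11482
b_9 = -2·11482 + 3·(-3827) = -34445
b_{10} = -2·(-34445) + 3·11482 = 103336
b_{11} = -2·103336 + 3·(-34445) = -310007

-310007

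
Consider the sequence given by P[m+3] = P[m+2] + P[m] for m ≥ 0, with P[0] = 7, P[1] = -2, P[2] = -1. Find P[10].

P[3] = (-1) + 7 = 6
P[4] = 6 + (-2) = 4
P[5] = 4 + (-1) = 3
P[6] = 3 + 6 = 9
P[7] = 9 + 4 = 13
P[8] = 13 + 3 = 16
P[9] = 16 + 9 = 25
P[10] = 25 + 13 = 38

38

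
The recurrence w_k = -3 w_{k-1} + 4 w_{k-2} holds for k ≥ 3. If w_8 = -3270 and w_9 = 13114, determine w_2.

6

Rearranging, w_{k-2} = (w_k + 3 w_{k-1}) / 4.
w_7 = (13114 + 3·(-3270)) / 4 = 3304/4 = 826
w_6 = (-3270 + 3·826) / 4 = -792/4 = -198
w_5 = (826 + 3·(-198)) / 4 = 232/4 = 58
w_4 = (-198 + 3·58) / 4 = -24/4 = -6
w_3 = (58 + 3·(-6)) / 4 = 40/4 = 10
w_2 = (-6 + 3·10) / 4 = 24/4 = 6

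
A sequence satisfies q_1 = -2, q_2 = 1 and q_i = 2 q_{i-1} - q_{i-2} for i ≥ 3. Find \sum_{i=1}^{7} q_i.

q_3 = 2·1 - (-2) = 4
q_4 = 2·4 - 1 = 7
q_5 = 2·7 - 4 = 10
q_6 = 2·10 - 7 = 13
q_7 = 2·13 - 10 = 16
Sum = (-2) + 1 + 4 + 7 + 10 + 13 + 16 = 49

49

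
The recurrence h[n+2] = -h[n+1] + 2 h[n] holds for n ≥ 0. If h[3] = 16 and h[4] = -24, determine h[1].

Rearranging, h[n-2] = (h[n] + h[n-1]) / 2.
h[2] = (-24 + 16) / 2 = -8/2 = -4
h[1] = (16 + (-4)) / 2 = 12/2 = 6

6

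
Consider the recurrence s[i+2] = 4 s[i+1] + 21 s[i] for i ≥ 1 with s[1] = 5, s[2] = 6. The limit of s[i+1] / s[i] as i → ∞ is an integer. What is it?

The characteristic equation is r^2 - 4r - 21 = 0, which factors as (r - 7)(r + 3) = 0.
So the roots are 7 and -3. Since |7| > |-3| and the coefficient of 7^i is non-zero, the ratio tends to 7.

7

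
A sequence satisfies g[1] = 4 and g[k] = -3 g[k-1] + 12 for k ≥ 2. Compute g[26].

-847288609440

The fixed point is 12/(1 + 3) = 3, so g[k] - 3 = -3(g[k-1] - 3).
Hence g[k] = 1·(-3)^{k-1} + 3.
g[26] = 1·(-3)^{25} + 3 = 1·-847288609443 + 3 = -847288609440.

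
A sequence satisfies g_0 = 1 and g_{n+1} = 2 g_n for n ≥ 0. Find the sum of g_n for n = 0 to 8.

511

g_1 = 2(1) = 2
g_2 = 2(2) = 4
g_3 = 2(4) = 8
g_4 = 2(8) = 16
g_5 = 2(16) = 32
g_6 = 2(32) = 64
g_7 = 2(64) = 128
g_8 = 2(128) = 256
Sum = 1 + 2 + 4 + 8 + 16 + 32 + 64 + 128 + 256 = 511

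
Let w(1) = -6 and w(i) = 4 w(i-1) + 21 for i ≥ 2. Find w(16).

The fixed point is 21/(1 - 4) = -7, so w(i) + 7 = 4(w(i-1) + 7).
Hence w(i) = 1·4^{i-1} - 7.
w(16) = 1·4^{15} - 7 = 1·1073741824 - 7 = 1073741817.

1073741817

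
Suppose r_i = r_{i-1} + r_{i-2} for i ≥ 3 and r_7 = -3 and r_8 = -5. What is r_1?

Rearranging, r_{i-2} = r_i - r_{i-1}.
r_6 = -5 - (-3) = -2
r_5 = -3 - (-2) = -1
r_4 = -2 - (-1) = -1
r_3 = -1 - (-1) = 0
r_2 = -1 - 0 = -1
r_1 = 0 - (-1) = 1

1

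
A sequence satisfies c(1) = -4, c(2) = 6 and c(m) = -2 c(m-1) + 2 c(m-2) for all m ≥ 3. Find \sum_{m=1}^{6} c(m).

282

c(3) = -2(6) + 2(-4) = -20
c(4) = -2(-20) + 2(6) = 52
c(5) = -2(52) + 2(-20) = -144
c(6) = -2(-144) + 2(52) = 392
Sum = (-4) + 6 + (-20) + 52 + (-144) + 392 = 282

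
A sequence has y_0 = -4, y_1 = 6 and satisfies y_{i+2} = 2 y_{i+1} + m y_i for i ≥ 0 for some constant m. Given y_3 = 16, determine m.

4

y_2 = 12 - 4m
y_3 = 24 - 2m
So 24 - 2m = 16, giving m = 4.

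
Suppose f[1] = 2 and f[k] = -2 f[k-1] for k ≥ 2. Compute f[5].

32

f[2] = -2*2 = -4
f[3] = -2*(-4) = 8
f[4] = -2*8 = -16
f[5] = -2*(-16) = 32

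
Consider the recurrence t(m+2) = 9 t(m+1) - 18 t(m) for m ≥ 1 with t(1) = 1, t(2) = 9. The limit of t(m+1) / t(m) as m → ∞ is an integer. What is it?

The characteristic equation is r^2 - 9r + 18 = 0, which factors as (r - 6)(r - 3) = 0.
So the roots are 6 and 3. Since |6| > |3| and the coefficient of 6^m is non-zero, the ratio tends to 6.

6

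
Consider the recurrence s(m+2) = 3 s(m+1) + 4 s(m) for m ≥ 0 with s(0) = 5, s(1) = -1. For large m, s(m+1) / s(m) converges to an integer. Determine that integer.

4

The characteristic equation is r^2 - 3r - 4 = 0, which factors as (r - 4)(r + 1) = 0.
So the roots are 4 and -1. Since |4| > |-1| and the coefficient of 4^m is non-zero, the ratio tends to 4.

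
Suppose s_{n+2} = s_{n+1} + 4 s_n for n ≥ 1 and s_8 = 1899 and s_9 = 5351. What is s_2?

-1

Rearranging, s_{n-2} = (s_n - s_{n-1}) / 4.
s_7 = (5351 - 1899) / 4 = 3452/4 = 863
s_6 = (1899 - 863) / 4 = 1036/4 = 259
s_5 = (863 - 259) / 4 = 604/4 = 151
s_4 = (259 - 151) / 4 = 108/4 = 27
s_3 = (151 - 27) / 4 = 124/4 = 31
s_2 = (27 - 31) / 4 = -4/4 = -1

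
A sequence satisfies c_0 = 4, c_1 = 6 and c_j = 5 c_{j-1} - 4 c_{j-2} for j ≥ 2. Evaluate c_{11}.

c_2 = 5*6 - 4*4 = 14
c_3 = 5*14 - 4*6 = 46
c_4 = 5*46 - 4*14 = 174
c_5 = 5*174 - 4*46 = 686
c_6 = 5*686 - 4*174 = 2734
c_7 = 5*2734 - 4*686 = 10926
c_8 = 5*10926 - 4*2734 = 43694
c_9 = 5*43694 - 4*10926 = 174766
c_{10} = 5*174766 - 4*43694 = 699054
c_{11} = 5*699054 - 4*174766 = 2796206

2796206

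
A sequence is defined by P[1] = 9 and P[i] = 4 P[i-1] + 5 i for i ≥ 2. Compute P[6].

P[2] = 4*9 + 10 = 46
P[3] = 4*46 + 15 = 199
P[4] = 4*199 + 20 = 816
P[5] = 4*816 + 25 = 3289
P[6] = 4*3289 + 30 = 13186

13186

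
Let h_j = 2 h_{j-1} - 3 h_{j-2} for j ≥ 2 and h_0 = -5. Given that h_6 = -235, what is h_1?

Let h_1 = w.
h_2 = 15 + 2w
h_3 = 30 + w
h_4 = 15 - 4w
h_5 = -60 - 11w
h_6 = -165 - 10w
So -165 - 10w = -235, giving w = 7.

7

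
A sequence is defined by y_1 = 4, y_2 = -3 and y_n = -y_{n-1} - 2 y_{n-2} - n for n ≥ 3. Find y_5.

1

y_3 = -(-3) - 2*4 - 3 = -8
y_4 = -(-8) - 2*(-3) - 4 = 10
y_5 = -10 - 2*(-8) - 5 = 1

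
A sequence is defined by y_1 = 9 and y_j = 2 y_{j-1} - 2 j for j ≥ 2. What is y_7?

y_2 = 2(9) - 4 = 14
y_3 = 2(14) - 6 = 22
y_4 = 2(22) - 8 = 36
y_5 = 2(36) - 10 = 62
y_6 = 2(62) - 12 = 112
y_7 = 2(112) - 14 = 210

210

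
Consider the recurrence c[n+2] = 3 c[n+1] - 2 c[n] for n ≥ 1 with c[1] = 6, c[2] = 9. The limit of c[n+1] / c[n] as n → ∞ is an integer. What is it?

The characteristic equation is r^2 - 3r + 2 = 0, which factors as (r - 2)(r - 1) = 0.
So the roots are 2 and 1. Since |2| > |1| and the coefficient of 2^n is non-zero, the ratio tends to 2.

2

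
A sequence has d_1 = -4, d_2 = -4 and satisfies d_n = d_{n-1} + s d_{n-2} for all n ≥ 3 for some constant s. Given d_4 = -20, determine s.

2

d_3 = -4 - 4s
d_4 = -4 - 8s
So -4 - 8s = -20, giving s = 2.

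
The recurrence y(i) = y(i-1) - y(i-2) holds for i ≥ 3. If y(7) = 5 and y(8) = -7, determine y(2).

Rearranging, y(i-2) = -(y(i) - y(i-1)).
y(6) = -(-7 - 5) = 12
y(5) = -(5 - 12) = 7
y(4) = -(12 - 7) = -5
y(3) = -(7 - (-5)) = -12
y(2) = -(-5 - (-12)) = -7

-7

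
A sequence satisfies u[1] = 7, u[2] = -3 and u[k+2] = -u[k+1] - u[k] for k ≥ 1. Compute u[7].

7

u[3] = -(-3) - 7 = -4
u[4] = -(-4) - (-3) = 7
u[5] = -7 - (-4) = -3
u[6] = -(-3) - 7 = -4
u[7] = -(-4) - (-3) = 7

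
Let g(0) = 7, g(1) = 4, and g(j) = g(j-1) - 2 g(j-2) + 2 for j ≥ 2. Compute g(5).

g(2) = 4 - 2*7 + 2 = -8
g(3) = (-8) - 2*4 + 2 = -14
g(4) = (-14) - 2*(-8) + 2 = 4
g(5) = 4 - 2*(-14) + 2 = 34

34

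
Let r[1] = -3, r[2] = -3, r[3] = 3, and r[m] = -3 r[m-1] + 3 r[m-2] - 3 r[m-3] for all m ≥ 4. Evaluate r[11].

164835

r[4] = -3*3 + 3*(-3) - 3*(-3) = -9
r[5] = -3*(-9) + 3*3 - 3*(-3) = 45
r[6] = -3*45 + 3*(-9) - 3*3 = -171
r[7] = -3*(-171) + 3*45 - 3*(-9) = 675
r[8] = -3*675 + 3*(-171) - 3*45 = -2673
r[9] = -3*(-2673) + 3*675 - 3*(-171) = 10557
r[10] = -3*10557 + 3*(-2673) - 3*675 = -41715
r[11] = -3*(-41715) + 3*10557 - 3*(-2673) = 164835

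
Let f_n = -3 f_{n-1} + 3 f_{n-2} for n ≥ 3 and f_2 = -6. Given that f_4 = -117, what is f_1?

Let f_1 = x.
f_3 = 18 + 3x
f_4 = -72 - 9x
So -72 - 9x = -117, giving x = 5.

5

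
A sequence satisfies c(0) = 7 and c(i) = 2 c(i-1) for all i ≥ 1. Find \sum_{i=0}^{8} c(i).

c(1) = 2(7) = 14
c(2) = 2(14) = 28
c(3) = 2(28) = 56
c(4) = 2(56) = 112
c(5) = 2(112) = 224
c(6) = 2(224) = 448
c(7) = 2(448) = 896
c(8) = 2(896) = 1792
Sum = 7 + 14 + 28 + 56 + 112 + 224 + 448 + 896 + 1792 = 3577

3577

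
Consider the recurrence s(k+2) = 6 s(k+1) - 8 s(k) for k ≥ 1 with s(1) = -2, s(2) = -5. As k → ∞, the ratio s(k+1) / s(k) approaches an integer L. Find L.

4

The characteristic equation is r^2 - 6r + 8 = 0, which factors as (r - 4)(r - 2) = 0.
So the roots are 4 and 2. Since |4| > |2| and the coefficient of 4^k is non-zero, the ratio tends to 4.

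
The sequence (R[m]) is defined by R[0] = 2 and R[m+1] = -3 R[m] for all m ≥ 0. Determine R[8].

R[1] = -3·2 = -6
R[2] = -3·(-6) = 18
R[3] = -3·18 = -54
R[4] = -3·(-54) = 162
R[5] = -3·162 = -486
R[6] = -3·(-486) = 1458
R[7] = -3·1458 = -4374
R[8] = -3·(-4374) = 13122

13122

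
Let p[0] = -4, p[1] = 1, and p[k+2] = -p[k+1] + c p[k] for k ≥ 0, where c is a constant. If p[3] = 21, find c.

p[2] = -1 - 4c
p[3] = 1 + 5c
So 1 + 5c = 21, giving c = 4.

4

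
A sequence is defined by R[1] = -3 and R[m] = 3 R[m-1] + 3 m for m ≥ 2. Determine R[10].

R[2] = 3(-3) + 6 = -3
R[3] = 3(-3) + 9 = 0
R[4] = 3(0) + 12 = 12
R[5] = 3(12) + 15 = 51
R[6] = 3(51) + 18 = 171
R[7] = 3(171) + 21 = 534
R[8] = 3(534) + 24 = 1626
R[9] = 3(1626) + 27 = 4905
R[10] = 3(4905) + 30 = 14745

14745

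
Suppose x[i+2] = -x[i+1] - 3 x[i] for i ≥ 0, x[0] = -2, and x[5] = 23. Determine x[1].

Let x[1] = z.
x[2] = 6 - z
x[3] = -6 - 2z
x[4] = -12 + 5z
x[5] = 30 + z
So 30 + z = 23, giving z = -7.

-7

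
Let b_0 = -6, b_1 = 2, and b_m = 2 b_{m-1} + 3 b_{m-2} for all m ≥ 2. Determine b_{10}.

b_2 = 2·2 + 3·(-6) = -14
b_3 = 2·(-14) + 3·2 = -22
b_4 = 2·(-22) + 3·(-14) = -86
b_5 = 2·(-86) + 3·(-22) = -238
b_6 = 2·(-238) + 3·(-86) = -734
b_7 = 2·(-734) + 3·(-238) = -2182
b_8 = 2·(-2182) + 3·(-734) = -6566
b_9 = 2·(-6566) + 3·(-2182) = -19678
b_{10} = 2·(-19678) + 3·(-6566) = -59054

-59054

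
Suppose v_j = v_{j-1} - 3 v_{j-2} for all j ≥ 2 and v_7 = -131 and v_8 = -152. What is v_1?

Rearranging, v_{j-2} = (v_j - v_{j-1}) / -3.
v_6 = (-152 - (-131)) / -3 = -21/-3 = 7
v_5 = (-131 - 7) / -3 = -138/-3 = 46
v_4 = (7 - 46) / -3 = -39/-3 = 13
v_3 = (46 - 13) / -3 = 33/-3 = -11
v_2 = (13 - (-11)) / -3 = 24/-3 = -8
v_1 = (-11 - (-8)) / -3 = -3/-3 = 1

1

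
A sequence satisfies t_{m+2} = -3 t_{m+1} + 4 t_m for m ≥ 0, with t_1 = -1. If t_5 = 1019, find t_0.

-6

Let t_0 = z.
t_2 = 3 + 4z
t_3 = -13 - 12z
t_4 = 51 + 52z
t_5 = -205 - 204z
So -205 - 204z = 1019, giving z = -6.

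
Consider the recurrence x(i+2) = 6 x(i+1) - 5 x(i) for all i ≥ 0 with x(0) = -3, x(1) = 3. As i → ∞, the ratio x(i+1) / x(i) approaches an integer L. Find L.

5

The characteristic equation is r^2 - 6r + 5 = 0, which factors as (r - 5)(r - 1) = 0.
So the roots are 5 and 1. Since |5| > |1| and the coefficient of 5^i is non-zero, the ratio tends to 5.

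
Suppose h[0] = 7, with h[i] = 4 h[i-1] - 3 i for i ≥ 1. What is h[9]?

h[1] = 4*7 - 3 = 25
h[2] = 4*25 - 6 = 94
h[3] = 4*94 - 9 = 367
h[4] = 4*367 - 12 = 1456
h[5] = 4*1456 - 15 = 5809
h[6] = 4*5809 - 18 = 23218
h[7] = 4*23218 - 21 = 92851
h[8] = 4*92851 - 24 = 371380
h[9] = 4*371380 - 27 = 1485493

1485493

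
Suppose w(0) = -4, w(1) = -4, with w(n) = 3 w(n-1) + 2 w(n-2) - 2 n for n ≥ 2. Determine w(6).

w(2) = 3·(-4) + 2·(-4) - 4 = -24
w(3) = 3·(-24) + 2·(-4) - 6 = -86
w(4) = 3·(-86) + 2·(-24) - 8 = -314
w(5) = 3·(-314) + 2·(-86) - 10 = -1124
w(6) = 3·(-1124) + 2·(-314) - 12 = -4012

-4012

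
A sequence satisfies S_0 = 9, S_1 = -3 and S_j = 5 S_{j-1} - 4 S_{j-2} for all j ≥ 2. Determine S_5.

S_2 = 5(-3) - 4(9) = -51
S_3 = 5(-51) - 4(-3) = -243
S_4 = 5(-243) - 4(-51) = -1011
S_5 = 5(-1011) - 4(-243) = -4083

-4083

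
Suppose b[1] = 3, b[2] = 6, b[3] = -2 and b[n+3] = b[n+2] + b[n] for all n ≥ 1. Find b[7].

6

b[4] = (-2) + 3 = 1
b[5] = 1 + 6 = 7
b[6] = 7 + (-2) = 5
b[7] = 5 + 1 = 6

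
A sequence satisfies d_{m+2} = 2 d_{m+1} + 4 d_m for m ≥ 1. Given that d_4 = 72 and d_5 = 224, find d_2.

8

Rearranging, d_{m-2} = (d_m - 2 d_{m-1}) / 4.
d_3 = (224 - 2(72)) / 4 = 80/4 = 20
d_2 = (72 - 2(20)) / 4 = 32/4 = 8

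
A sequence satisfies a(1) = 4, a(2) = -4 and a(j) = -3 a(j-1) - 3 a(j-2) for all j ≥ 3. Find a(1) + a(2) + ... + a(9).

a(3) = -3(-4) - 3(4) = 0
a(4) = -3(0) - 3(-4) = 12
a(5) = -3(12) - 3(0) = -36
a(6) = -3(-36) - 3(12) = 72
a(7) = -3(72) - 3(-36) = -108
a(8) = -3(-108) - 3(72) = 108
a(9) = -3(108) - 3(-108) = 0
Sum = 4 + (-4) + 0 + 12 + (-36) + 72 + (-108) + 108 + 0 = 48

48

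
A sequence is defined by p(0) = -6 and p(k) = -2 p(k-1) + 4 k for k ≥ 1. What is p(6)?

-432

p(1) = -2*(-6) + 4 = 16
p(2) = -2*16 + 8 = -24
p(3) = -2*(-24) + 12 = 60
p(4) = -2*60 + 16 = -104
p(5) = -2*(-104) + 20 = 228
p(6) = -2*228 + 24 = -432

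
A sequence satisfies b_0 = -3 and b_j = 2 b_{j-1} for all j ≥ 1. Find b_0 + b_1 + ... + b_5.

b_1 = 2·(-3) = -6
b_2 = 2·(-6) = -12
b_3 = 2·(-12) = -24
b_4 = 2·(-24) = -48
b_5 = 2·(-48) = -96
Sum = (-3) + (-6) + (-12) + (-24) + (-48) + (-96) = -189

-189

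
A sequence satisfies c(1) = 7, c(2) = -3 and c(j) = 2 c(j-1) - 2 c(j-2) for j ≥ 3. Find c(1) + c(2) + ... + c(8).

150

c(3) = 2(-3) - 2(7) = -20
c(4) = 2(-20) - 2(-3) = -34
c(5) = 2(-34) - 2(-20) = -28
c(6) = 2(-28) - 2(-34) = 12
c(7) = 2(12) - 2(-28) = 80
c(8) = 2(80) - 2(12) = 136
Sum = 7 + (-3) + (-20) + (-34) + (-28) + 12 + 80 + 136 = 150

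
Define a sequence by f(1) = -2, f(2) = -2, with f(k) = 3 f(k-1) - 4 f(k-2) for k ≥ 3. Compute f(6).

f(3) = 3*(-2) - 4*(-2) = 2
f(4) = 3*2 - 4*(-2) = 14
f(5) = 3*14 - 4*2 = 34
f(6) = 3*34 - 4*14 = 46

46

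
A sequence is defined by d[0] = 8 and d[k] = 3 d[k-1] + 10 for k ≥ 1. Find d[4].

d[1] = 3(8) + 10 = 34
d[2] = 3(34) + 10 = 112
d[3] = 3(112) + 10 = 346
d[4] = 3(346) + 10 = 1048

1048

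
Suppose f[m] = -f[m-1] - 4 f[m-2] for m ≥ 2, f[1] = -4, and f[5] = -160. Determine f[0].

Let f[0] = x.
f[2] = 4 - 4x
f[3] = 12 + 4x
f[4] = -28 + 12x
f[5] = -20 - 28x
So -20 - 28x = -160, giving x = 5.

5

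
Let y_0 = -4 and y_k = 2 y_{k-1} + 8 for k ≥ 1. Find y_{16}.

262136

The fixed point is 8/(1 - 2) = -8, so y_k + 8 = 2(y_{k-1} + 8).
Hence y_k = 4·2^k - 8.
y_{16} = 4·2^{16} - 8 = 4·65536 - 8 = 262136.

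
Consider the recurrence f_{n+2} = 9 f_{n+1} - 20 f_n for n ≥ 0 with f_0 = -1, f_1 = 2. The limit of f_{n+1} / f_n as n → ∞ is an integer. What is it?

The characteristic equation is r^2 - 9r + 20 = 0, which factors as (r - 5)(r - 4) = 0.
So the roots are 5 and 4. Since |5| > |4| and the coefficient of 5^n is non-zero, the ratio tends to 5.

5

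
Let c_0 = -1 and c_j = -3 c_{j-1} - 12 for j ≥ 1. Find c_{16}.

86093439

The fixed point is -12/(1 + 3) = -3, so c_j + 3 = -3(c_{j-1} + 3).
Hence c_j = 2·(-3)^j - 3.
c_{16} = 2·(-3)^{16} - 3 = 2·43046721 - 3 = 86093439.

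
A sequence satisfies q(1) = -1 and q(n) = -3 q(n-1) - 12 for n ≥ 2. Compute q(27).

The fixed point is -12/(1 + 3) = -3, so q(n) + 3 = -3(q(n-1) + 3).
Hence q(n) = 2·(-3)^{n-1} - 3.
q(27) = 2·(-3)^{26} - 3 = 2·2541865828329 - 3 = 5083731656655.

5083731656655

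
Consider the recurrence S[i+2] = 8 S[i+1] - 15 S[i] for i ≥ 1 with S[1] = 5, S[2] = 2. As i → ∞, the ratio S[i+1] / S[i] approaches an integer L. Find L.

5

The characteristic equation is r^2 - 8r + 15 = 0, which factors as (r - 5)(r - 3) = 0.
So the roots are 5 and 3. Since |5| > |3| and the coefficient of 5^i is non-zero, the ratio tends to 5.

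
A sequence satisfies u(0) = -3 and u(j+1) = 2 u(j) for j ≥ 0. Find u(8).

-768

u(1) = 2*(-3) = -6
u(2) = 2*(-6) = -12
u(3) = 2*(-12) = -24
u(4) = 2*(-24) = -48
u(5) = 2*(-48) = -96
u(6) = 2*(-96) = -192
u(7) = 2*(-192) = -384
u(8) = 2*(-384) = -768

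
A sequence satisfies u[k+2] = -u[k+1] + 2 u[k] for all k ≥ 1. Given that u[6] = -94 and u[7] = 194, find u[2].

-4

Rearranging, u[k-2] = (u[k] + u[k-1]) / 2.
u[5] = (194 + (-94)) / 2 = 100/2 = 50
u[4] = (-94 + 50) / 2 = -44/2 = -22
u[3] = (50 + (-22)) / 2 = 28/2 = 14
u[2] = (-22 + 14) / 2 = -8/2 = -4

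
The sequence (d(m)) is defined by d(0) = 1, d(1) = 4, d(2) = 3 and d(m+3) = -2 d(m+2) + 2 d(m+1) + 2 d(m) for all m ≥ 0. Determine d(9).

d(3) = -2*3 + 2*4 + 2*1 = 4
d(4) = -2*4 + 2*3 + 2*4 = 6
d(5) = -2*6 + 2*4 + 2*3 = 2
d(6) = -2*2 + 2*6 + 2*4 = 16
d(7) = -2*16 + 2*2 + 2*6 = -16
d(8) = -2*(-16) + 2*16 + 2*2 = 68
d(9) = -2*68 + 2*(-16) + 2*16 = -136

-136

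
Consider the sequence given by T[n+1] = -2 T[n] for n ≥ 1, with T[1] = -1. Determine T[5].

-16

T[2] = -2*(-1) = 2
T[3] = -2*2 = -4
T[4] = -2*(-4) = 8
T[5] = -2*8 = -16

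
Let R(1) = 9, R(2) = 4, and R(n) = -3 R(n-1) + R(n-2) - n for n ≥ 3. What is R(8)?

R(3) = -3*4 + 9 - 3 = -6
R(4) = -3*(-6) + 4 - 4 = 18
R(5) = -3*18 + (-6) - 5 = -65
R(6) = -3*(-65) + 18 - 6 = 207
R(7) = -3*207 + (-65) - 7 = -693
R(8) = -3*(-693) + 207 - 8 = 2278

2278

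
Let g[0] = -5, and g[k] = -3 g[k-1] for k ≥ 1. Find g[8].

g[1] = -3(-5) = 15
g[2] = -3(15) = -45
g[3] = -3(-45) = 135
g[4] = -3(135) = -405
g[5] = -3(-405) = 1215
g[6] = -3(1215) = -3645
g[7] = -3(-3645) = 10935
g[8] = -3(10935) = -32805

-32805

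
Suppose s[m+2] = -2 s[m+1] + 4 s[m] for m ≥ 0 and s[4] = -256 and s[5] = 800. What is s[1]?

Rearranging, s[m-2] = (s[m] + 2 s[m-1]) / 4.
s[3] = (800 + 2(-256)) / 4 = 288/4 = 72
s[2] = (-256 + 2(72)) / 4 = -112/4 = -28
s[1] = (72 + 2(-28)) / 4 = 16/4 = 4

4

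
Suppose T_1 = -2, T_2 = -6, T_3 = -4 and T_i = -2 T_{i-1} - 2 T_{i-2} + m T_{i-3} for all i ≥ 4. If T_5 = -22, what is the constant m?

-5

T_4 = 20 - 2m
T_5 = -32 - 2m
So -32 - 2m = -22, giving m = -5.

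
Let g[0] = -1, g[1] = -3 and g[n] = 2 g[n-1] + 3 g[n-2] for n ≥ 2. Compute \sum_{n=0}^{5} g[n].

g[2] = 2·(-3) + 3·(-1) = -9
g[3] = 2·(-9) + 3·(-3) = -27
g[4] = 2·(-27) + 3·(-9) = -81
g[5] = 2·(-81) + 3·(-27) = -243
Sum = (-1) + (-3) + (-9) + (-27) + (-81) + (-243) = -364

-364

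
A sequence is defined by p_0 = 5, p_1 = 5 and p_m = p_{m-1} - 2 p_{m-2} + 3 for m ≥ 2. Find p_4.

-2

p_2 = 5 - 2(5) + 3 = -2
p_3 = (-2) - 2(5) + 3 = -9
p_4 = (-9) - 2(-2) + 3 = -2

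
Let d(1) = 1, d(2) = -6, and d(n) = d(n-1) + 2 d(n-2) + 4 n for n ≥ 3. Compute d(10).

d(3) = (-6) + 2*1 + 12 = 8
d(4) = 8 + 2*(-6) + 16 = 12
d(5) = 12 + 2*8 + 20 = 48
d(6) = 48 + 2*12 + 24 = 96
d(7) = 96 + 2*48 + 28 = 220
d(8) = 220 + 2*96 + 32 = 444
d(9) = 444 + 2*220 + 36 = 920
d(10) = 920 + 2*444 + 40 = 1848

1848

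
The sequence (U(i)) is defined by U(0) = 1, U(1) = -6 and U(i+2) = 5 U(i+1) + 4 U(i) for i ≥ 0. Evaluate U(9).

-5268666

U(2) = 5(-6) + 4(1) = -26
U(3) = 5(-26) + 4(-6) = -154
U(4) = 5(-154) + 4(-26) = -874
U(5) = 5(-874) + 4(-154) = -4986
U(6) = 5(-4986) + 4(-874) = -28426
U(7) = 5(-28426) + 4(-4986) = -162074
U(8) = 5(-162074) + 4(-28426) = -924074
U(9) = 5(-924074) + 4(-162074) = -5268666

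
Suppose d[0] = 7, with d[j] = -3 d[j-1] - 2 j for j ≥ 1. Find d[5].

d[1] = -3·7 - 2 = -23
d[2] = -3·(-23) - 4 = 65
d[3] = -3·65 - 6 = -201
d[4] = -3·(-201) - 8 = 595
d[5] = -3·595 - 10 = -1795

-1795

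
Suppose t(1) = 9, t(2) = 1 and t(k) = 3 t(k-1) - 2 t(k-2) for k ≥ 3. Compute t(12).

t(3) = 3*1 - 2*9 = -15
t(4) = 3*(-15) - 2*1 = -47
t(5) = 3*(-47) - 2*(-15) = -111
t(6) = 3*(-111) - 2*(-47) = -239
t(7) = 3*(-239) - 2*(-111) = -495
t(8) = 3*(-495) - 2*(-239) = -1007
t(9) = 3*(-1007) - 2*(-495) = -2031
t(10) = 3*(-2031) - 2*(-1007) = -4079
t(11) = 3*(-4079) - 2*(-2031) = -8175
t(12) = 3*(-8175) - 2*(-4079) = -16367

-16367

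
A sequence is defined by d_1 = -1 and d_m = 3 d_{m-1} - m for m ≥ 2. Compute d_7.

d_2 = 3(-1) - 2 = -5
d_3 = 3(-5) - 3 = -18
d_4 = 3(-18) - 4 = -58
d_5 = 3(-58) - 5 = -179
d_6 = 3(-179) - 6 = -543
d_7 = 3(-543) - 7 = -1636

-1636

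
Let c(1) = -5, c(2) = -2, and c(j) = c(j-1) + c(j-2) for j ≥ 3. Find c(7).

-41

c(3) = (-2) + (-5) = -7
c(4) = (-7) + (-2) = -9
c(5) = (-9) + (-7) = -16
c(6) = (-16) + (-9) = -25
c(7) = (-25) + (-16) = -41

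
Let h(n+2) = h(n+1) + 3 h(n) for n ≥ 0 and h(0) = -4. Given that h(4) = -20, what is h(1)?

Let h(1) = x.
h(2) = -12 + x
h(3) = -12 + 4x
h(4) = -48 + 7x
So -48 + 7x = -20, giving x = 4.

4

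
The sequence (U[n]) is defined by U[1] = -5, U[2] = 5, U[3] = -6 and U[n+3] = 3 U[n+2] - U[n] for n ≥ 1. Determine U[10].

U[4] = 3(-6) - (-5) = -13
U[5] = 3(-13) - 5 = -44
U[6] = 3(-44) - (-6) = -126
U[7] = 3(-126) - (-13) = -365
U[8] = 3(-365) - (-44) = -1051
U[9] = 3(-1051) - (-126) = -3027
U[10] = 3(-3027) - (-365) = -8716

-8716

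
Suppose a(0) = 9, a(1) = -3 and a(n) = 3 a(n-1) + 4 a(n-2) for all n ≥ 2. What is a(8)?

a(2) = 3·(-3) + 4·9 = 27
a(3) = 3·27 + 4·(-3) = 69
a(4) = 3·69 + 4·27 = 315
a(5) = 3·315 + 4·69 = 1221
a(6) = 3·1221 + 4·315 = 4923
a(7) = 3·4923 + 4·1221 = 19653
a(8) = 3·19653 + 4·4923 = 78651

78651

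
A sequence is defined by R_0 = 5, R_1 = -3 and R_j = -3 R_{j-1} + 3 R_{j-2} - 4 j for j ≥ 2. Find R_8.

50848

R_2 = -3(-3) + 3(5) - 8 = 16
R_3 = -3(16) + 3(-3) - 12 = -69
R_4 = -3(-69) + 3(16) - 16 = 239
R_5 = -3(239) + 3(-69) - 20 = -944
R_6 = -3(-944) + 3(239) - 24 = 3525
R_7 = -3(3525) + 3(-944) - 28 = -13435
R_8 = -3(-13435) + 3(3525) - 32 = 50848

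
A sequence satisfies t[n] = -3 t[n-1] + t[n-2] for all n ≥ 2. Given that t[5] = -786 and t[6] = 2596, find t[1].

-6

Rearranging, t[n-2] = t[n] + 3 t[n-1].
t[4] = 2596 + 3*(-786) = 238
t[3] = -786 + 3*238 = -72
t[2] = 238 + 3*(-72) = 22
t[1] = -72 + 3*22 = -6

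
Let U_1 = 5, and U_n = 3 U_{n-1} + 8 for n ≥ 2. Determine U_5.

725

U_2 = 3·5 + 8 = 23
U_3 = 3·23 + 8 = 77
U_4 = 3·77 + 8 = 239
U_5 = 3·239 + 8 = 725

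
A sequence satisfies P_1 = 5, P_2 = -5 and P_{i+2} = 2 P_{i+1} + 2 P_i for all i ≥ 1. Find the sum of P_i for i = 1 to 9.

P_3 = 2*(-5) + 2*5 = 0
P_4 = 2*0 + 2*(-5) = -10
P_5 = 2*(-10) + 2*0 = -20
P_6 = 2*(-20) + 2*(-10) = -60
P_7 = 2*(-60) + 2*(-20) = -160
P_8 = 2*(-160) + 2*(-60) = -440
P_9 = 2*(-440) + 2*(-160) = -1200
Sum = 5 + (-5) + 0 + (-10) + (-20) + (-60) + (-160) + (-440) + (-1200) = -1890

-1890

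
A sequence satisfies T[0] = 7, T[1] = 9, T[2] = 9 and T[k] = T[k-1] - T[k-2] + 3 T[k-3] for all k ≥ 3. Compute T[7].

T[3] = 9 - 9 + 3(7) = 21
T[4] = 21 - 9 + 3(9) = 39
T[5] = 39 - 21 + 3(9) = 45
T[6] = 45 - 39 + 3(21) = 69
T[7] = 69 - 45 + 3(39) = 141

141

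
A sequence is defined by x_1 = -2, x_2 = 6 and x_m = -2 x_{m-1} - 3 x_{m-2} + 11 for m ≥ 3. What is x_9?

x_3 = -2(6) - 3(-2) + 11 = 5
x_4 = -2(5) - 3(6) + 11 = -17
x_5 = -2(-17) - 3(5) + 11 = 30
x_6 = -2(30) - 3(-17) + 11 = 2
x_7 = -2(2) - 3(30) + 11 = -83
x_8 = -2(-83) - 3(2) + 11 = 171
x_9 = -2(171) - 3(-83) + 11 = -82

-82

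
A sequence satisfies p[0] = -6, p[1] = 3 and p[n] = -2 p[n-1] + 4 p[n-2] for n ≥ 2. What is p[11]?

p[2] = -2(3) + 4(-6) = -30
p[3] = -2(-30) + 4(3) = 72
p[4] = -2(72) + 4(-30) = -264
p[5] = -2(-264) + 4(72) = 816
p[6] = -2(816) + 4(-264) = -2688
p[7] = -2(-2688) + 4(816) = 8640
p[8] = -2(8640) + 4(-2688) = -28032
p[9] = -2(-28032) + 4(8640) = 90624
p[10] = -2(90624) + 4(-28032) = -293376
p[11] = -2(-293376) + 4(90624) = 949248

949248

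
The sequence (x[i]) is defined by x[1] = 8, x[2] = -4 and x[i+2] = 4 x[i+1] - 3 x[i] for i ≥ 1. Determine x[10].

x[3] = 4·(-4) - 3·8 = -40
x[4] = 4·(-40) - 3·(-4) = -148
x[5] = 4·(-148) - 3·(-40) = -472
x[6] = 4·(-472) - 3·(-148) = -1444
x[7] = 4·(-1444) - 3·(-472) = -4360
x[8] = 4·(-4360) - 3·(-1444) = -13108
x[9] = 4·(-13108) - 3·(-4360) = -39352
x[10] = 4·(-39352) - 3·(-13108) = -118084

-118084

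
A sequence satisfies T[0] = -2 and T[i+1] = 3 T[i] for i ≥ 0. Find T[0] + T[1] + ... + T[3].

-80

T[1] = 3*(-2) = -6
T[2] = 3*(-6) = -18
T[3] = 3*(-18) = -54
Sum = (-2) + (-6) + (-18) + (-54) = -80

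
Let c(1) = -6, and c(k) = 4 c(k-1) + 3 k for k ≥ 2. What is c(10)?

-961206

c(2) = 4(-6) + 6 = -18
c(3) = 4(-18) + 9 = -63
c(4) = 4(-63) + 12 = -240
c(5) = 4(-240) + 15 = -945
c(6) = 4(-945) + 18 = -3762
c(7) = 4(-3762) + 21 = -15027
c(8) = 4(-15027) + 24 = -60084
c(9) = 4(-60084) + 27 = -240309
c(10) = 4(-240309) + 30 = -961206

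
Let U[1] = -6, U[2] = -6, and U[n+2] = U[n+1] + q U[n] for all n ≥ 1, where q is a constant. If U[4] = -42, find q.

3

U[3] = -6 - 6q
U[4] = -6 - 12q
So -6 - 12q = -42, giving q = 3.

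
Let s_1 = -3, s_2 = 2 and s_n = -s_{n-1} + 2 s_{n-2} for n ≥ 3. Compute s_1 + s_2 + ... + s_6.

27

s_3 = -2 + 2*(-3) = -8
s_4 = -(-8) + 2*2 = 12
s_5 = -12 + 2*(-8) = -28
s_6 = -(-28) + 2*12 = 52
Sum = (-3) + 2 + (-8) + 12 + (-28) + 52 = 27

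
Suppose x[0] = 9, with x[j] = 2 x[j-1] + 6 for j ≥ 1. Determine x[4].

x[1] = 2·9 + 6 = 24
x[2] = 2·24 + 6 = 54
x[3] = 2·54 + 6 = 114
x[4] = 2·114 + 6 = 234

234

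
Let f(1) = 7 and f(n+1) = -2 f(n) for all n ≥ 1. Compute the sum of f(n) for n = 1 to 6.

-147

f(2) = -2*7 = -14
f(3) = -2*(-14) = 28
f(4) = -2*28 = -56
f(5) = -2*(-56) = 112
f(6) = -2*112 = -224
Sum = 7 + (-14) + 28 + (-56) + 112 + (-224) = -147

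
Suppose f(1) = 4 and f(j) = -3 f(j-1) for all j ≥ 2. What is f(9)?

26244

f(2) = -3*4 = -12
f(3) = -3*(-12) = 36
f(4) = -3*36 = -108
f(5) = -3*(-108) = 324
f(6) = -3*324 = -972
f(7) = -3*(-972) = 2916
f(8) = -3*2916 = -8748
f(9) = -3*(-8748) = 26244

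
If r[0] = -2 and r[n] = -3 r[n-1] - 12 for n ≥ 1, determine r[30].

The fixed point is -12/(1 + 3) = -3, so r[n] + 3 = -3(r[n-1] + 3).
Hence r[n] = 1·(-3)^n - 3.
r[30] = 1·(-3)^{30} - 3 = 1·205891132094649 - 3 = 205891132094646.

205891132094646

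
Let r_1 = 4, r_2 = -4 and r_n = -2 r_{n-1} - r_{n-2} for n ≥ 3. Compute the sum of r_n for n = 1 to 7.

4

r_3 = -2*(-4) - 4 = 4
r_4 = -2*4 - (-4) = -4
r_5 = -2*(-4) - 4 = 4
r_6 = -2*4 - (-4) = -4
r_7 = -2*(-4) - 4 = 4
Sum = 4 + (-4) + 4 + (-4) + 4 + (-4) + 4 = 4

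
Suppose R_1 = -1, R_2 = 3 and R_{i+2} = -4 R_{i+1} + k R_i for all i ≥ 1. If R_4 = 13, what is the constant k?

-5

R_3 = -12 - k
R_4 = 48 + 7k
So 48 + 7k = 13, giving k = -5.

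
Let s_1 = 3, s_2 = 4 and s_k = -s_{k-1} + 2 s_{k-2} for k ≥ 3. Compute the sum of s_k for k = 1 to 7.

9

s_3 = -4 + 2·3 = 2
s_4 = -2 + 2·4 = 6
s_5 = -6 + 2·2 = -2
s_6 = -(-2) + 2·6 = 14
s_7 = -14 + 2·(-2) = -18
Sum = 3 + 4 + 2 + 6 + (-2) + 14 + (-18) = 9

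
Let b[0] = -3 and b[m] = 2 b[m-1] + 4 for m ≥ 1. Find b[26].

The fixed point is 4/(1 - 2) = -4, so b[m] + 4 = 2(b[m-1] + 4).
Hence b[m] = 1·2^m - 4.
b[26] = 1·2^{26} - 4 = 1·67108864 - 4 = 67108860.

67108860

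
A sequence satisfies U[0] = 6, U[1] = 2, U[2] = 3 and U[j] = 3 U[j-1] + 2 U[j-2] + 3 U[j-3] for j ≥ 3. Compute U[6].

U[3] = 3(3) + 2(2) + 3(6) = 31
U[4] = 3(31) + 2(3) + 3(2) = 105
U[5] = 3(105) + 2(31) + 3(3) = 386
U[6] = 3(386) + 2(105) + 3(31) = 1461

1461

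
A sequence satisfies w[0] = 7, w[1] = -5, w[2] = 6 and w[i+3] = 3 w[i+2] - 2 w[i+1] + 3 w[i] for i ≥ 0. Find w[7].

2041

w[3] = 3·6 - 2·(-5) + 3·7 = 49
w[4] = 3·49 - 2·6 + 3·(-5) = 120
w[5] = 3·120 - 2·49 + 3·6 = 280
w[6] = 3·280 - 2·120 + 3·49 = 747
w[7] = 3·747 - 2·280 + 3·120 = 2041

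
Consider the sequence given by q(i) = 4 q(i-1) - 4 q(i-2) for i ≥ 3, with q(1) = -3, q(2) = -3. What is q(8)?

960

q(3) = 4(-3) - 4(-3) = 0
q(4) = 4(0) - 4(-3) = 12
q(5) = 4(12) - 4(0) = 48
q(6) = 4(48) - 4(12) = 144
q(7) = 4(144) - 4(48) = 384
q(8) = 4(384) - 4(144) = 960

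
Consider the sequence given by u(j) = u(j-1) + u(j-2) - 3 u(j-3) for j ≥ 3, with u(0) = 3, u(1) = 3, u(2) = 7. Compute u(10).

u(3) = 7 + 3 - 3*3 = 1
u(4) = 1 + 7 - 3*3 = -1
u(5) = (-1) + 1 - 3*7 = -21
u(6) = (-21) + (-1) - 3*1 = -25
u(7) = (-25) + (-21) - 3*(-1) = -43
u(8) = (-43) + (-25) - 3*(-21) = -5
u(9) = (-5) + (-43) - 3*(-25) = 27
u(10) = 27 + (-5) - 3*(-43) = 151

151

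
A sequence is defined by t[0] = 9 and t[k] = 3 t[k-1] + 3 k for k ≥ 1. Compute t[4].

t[1] = 3*9 + 3 = 30
t[2] = 3*30 + 6 = 96
t[3] = 3*96 + 9 = 297
t[4] = 3*297 + 12 = 903

903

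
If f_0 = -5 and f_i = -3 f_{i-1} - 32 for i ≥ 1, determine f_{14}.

14348899

The fixed point is -32/(1 + 3) = -8, so f_i + 8 = -3(f_{i-1} + 8).
Hence f_i = 3·(-3)^i - 8.
f_{14} = 3·(-3)^{14} - 8 = 3·4782969 - 8 = 14348899.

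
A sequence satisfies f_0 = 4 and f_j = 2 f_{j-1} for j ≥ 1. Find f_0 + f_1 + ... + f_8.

2044

f_1 = 2·4 = 8
f_2 = 2·8 = 16
f_3 = 2·16 = 32
f_4 = 2·32 = 64
f_5 = 2·64 = 128
f_6 = 2·128 = 256
f_7 = 2·256 = 512
f_8 = 2·512 = 1024
Sum = 4 + 8 + 16 + 32 + 64 + 128 + 256 + 512 + 1024 = 2044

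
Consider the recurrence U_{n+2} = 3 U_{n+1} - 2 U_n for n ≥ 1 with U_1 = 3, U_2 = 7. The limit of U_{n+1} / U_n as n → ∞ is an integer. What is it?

2

The characteristic equation is r^2 - 3r + 2 = 0, which factors as (r - 2)(r - 1) = 0.
So the roots are 2 and 1. Since |2| > |1| and the coefficient of 2^n is non-zero, the ratio tends to 2.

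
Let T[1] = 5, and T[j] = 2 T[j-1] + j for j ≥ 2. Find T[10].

T[2] = 2(5) + 2 = 12
T[3] = 2(12) + 3 = 27
T[4] = 2(27) + 4 = 58
T[5] = 2(58) + 5 = 121
T[6] = 2(121) + 6 = 248
T[7] = 2(248) + 7 = 503
T[8] = 2(503) + 8 = 1014
T[9] = 2(1014) + 9 = 2037
T[10] = 2(2037) + 10 = 4084

4084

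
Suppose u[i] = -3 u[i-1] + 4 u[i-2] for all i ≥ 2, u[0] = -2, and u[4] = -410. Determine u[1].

Let u[1] = x.
u[2] = -8 - 3x
u[3] = 24 + 13x
u[4] = -104 - 51x
So -104 - 51x = -410, giving x = 6.

6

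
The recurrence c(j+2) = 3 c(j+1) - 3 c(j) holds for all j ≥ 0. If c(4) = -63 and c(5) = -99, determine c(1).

Rearranging, c(j-2) = (c(j) - 3 c(j-1)) / -3.
c(3) = (-99 - 3*(-63)) / -3 = 90/-3 = -30
c(2) = (-63 - 3*(-30)) / -3 = 27/-3 = -9
c(1) = (-30 - 3*(-9)) / -3 = -3/-3 = 1

1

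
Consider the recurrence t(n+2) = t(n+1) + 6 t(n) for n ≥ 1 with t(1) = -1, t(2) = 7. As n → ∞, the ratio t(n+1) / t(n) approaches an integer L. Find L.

3

The characteristic equation is r^2 - r - 6 = 0, which factors as (r - 3)(r + 2) = 0.
So the roots are 3 and -2. Since |3| > |-2| and the coefficient of 3^n is non-zero, the ratio tends to 3.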